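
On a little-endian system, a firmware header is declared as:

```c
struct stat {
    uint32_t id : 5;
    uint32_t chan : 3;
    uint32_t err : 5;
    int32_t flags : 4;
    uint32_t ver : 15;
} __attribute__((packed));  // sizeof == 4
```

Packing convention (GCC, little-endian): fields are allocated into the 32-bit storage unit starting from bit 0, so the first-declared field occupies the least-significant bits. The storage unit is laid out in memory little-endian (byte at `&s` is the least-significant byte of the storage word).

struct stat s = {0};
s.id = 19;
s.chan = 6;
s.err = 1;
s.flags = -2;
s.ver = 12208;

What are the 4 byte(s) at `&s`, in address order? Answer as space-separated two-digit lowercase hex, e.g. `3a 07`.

[0+:5] id=19 & 0x1f = 0x13; word=0x00000013
[5+:3] chan=6 & 0x7 = 0x6; word=0x000000d3
[8+:5] err=1 & 0x1f = 0x1; word=0x000001d3
[13+:4] flags=-2 & 0xf = 0xe; word=0x0001c1d3
[17+:15] ver=12208 & 0x7fff = 0x2fb0; word=0x5f61c1d3
word = 0x5f61c1d3 → little-endian bytes:
  [0]=0xd3  [1]=0xc1  [2]=0x61  [3]=0x5f

d3 c1 61 5f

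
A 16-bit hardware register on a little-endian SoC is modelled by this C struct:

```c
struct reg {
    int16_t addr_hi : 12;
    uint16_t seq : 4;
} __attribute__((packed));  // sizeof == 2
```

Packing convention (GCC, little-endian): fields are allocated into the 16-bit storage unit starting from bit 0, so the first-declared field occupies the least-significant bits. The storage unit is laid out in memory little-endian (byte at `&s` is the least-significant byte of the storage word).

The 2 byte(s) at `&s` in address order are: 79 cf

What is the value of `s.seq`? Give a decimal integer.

[0]=0x79 [1]=0xcf (little-endian) → word 0xcf79
addr_hi:12 @ bit 0 → (0xcf79>>0)&0xfff = 0xf79
seq:4 @ bit 12 → (0xcf79>>12)&0xf = 0xc  ←

12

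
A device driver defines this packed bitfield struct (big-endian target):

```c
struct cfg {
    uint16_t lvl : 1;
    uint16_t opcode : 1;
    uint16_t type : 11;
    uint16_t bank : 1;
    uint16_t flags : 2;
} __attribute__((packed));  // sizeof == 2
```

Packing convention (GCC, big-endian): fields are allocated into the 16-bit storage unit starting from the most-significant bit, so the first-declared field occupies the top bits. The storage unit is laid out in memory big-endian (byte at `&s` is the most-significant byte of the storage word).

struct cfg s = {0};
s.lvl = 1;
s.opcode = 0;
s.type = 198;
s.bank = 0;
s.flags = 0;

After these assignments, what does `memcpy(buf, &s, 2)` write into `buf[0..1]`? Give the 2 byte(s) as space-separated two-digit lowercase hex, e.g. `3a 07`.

[15+:1] lvl=1 & 0x1 = 0x1; word=0x8000
[14+:1] opcode=0 & 0x1 = 0x0; word=0x8000
[3+:11] type=198 & 0x7ff = 0xc6; word=0x8630
[2+:1] bank=0 & 0x1 = 0x0; word=0x8630
[0+:2] flags=0 & 0x3 = 0x0; word=0x8630
word = 0x8630 → big-endian bytes:
  [0]=0x86  [1]=0x30

86 30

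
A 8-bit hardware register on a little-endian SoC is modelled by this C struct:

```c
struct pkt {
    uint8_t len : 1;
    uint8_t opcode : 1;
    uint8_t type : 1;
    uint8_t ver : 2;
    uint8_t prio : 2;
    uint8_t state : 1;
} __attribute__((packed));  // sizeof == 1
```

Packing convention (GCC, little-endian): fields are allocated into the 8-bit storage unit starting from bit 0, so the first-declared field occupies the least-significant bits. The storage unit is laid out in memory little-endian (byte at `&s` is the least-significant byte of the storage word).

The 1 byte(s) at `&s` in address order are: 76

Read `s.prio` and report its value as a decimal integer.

[0]=0x76 (little-endian) → word 0x76
len:1 @ bit 0 → (0x76>>0)&0x1 = 0x0
opcode:1 @ bit 1 → (0x76>>1)&0x1 = 0x1
type:1 @ bit 2 → (0x76>>2)&0x1 = 0x1
ver:2 @ bit 3 → (0x76>>3)&0x3 = 0x2
prio:2 @ bit 5 → (0x76>>5)&0x3 = 0x3  ←
state:1 @ bit 7 → (0x76>>7)&0x1 = 0x0

3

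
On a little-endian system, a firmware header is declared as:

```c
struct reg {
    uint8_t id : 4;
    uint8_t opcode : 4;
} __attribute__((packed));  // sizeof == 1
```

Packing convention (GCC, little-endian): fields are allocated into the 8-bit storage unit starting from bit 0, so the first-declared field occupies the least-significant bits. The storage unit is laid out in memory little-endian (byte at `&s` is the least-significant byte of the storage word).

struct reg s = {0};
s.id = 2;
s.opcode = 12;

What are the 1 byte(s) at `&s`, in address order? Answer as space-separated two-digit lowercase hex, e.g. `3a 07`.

id (4b) val=2 bits=0x2 at bit 0: 0x02
opcode (4b) val=12 bits=0xc at bit 4: 0xc2
word = 0xc2 → little-endian bytes:
  [0]=0xc2

c2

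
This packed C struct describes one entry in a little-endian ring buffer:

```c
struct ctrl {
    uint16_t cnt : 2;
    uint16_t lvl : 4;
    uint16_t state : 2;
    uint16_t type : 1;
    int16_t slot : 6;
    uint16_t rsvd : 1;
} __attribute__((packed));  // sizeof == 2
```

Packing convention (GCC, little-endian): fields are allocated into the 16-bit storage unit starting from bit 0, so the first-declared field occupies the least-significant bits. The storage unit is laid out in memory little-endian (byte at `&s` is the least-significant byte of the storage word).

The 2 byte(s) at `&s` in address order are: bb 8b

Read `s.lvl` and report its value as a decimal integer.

14

[0]=0xbb [1]=0x8b (little-endian) → word 0x8bbb
cnt:2 @ bit 0 → (0x8bbb>>0)&0x3 = 0x3
lvl:4 @ bit 2 → (0x8bbb>>2)&0xf = 0xe  ←
state:2 @ bit 6 → (0x8bbb>>6)&0x3 = 0x2
type:1 @ bit 8 → (0x8bbb>>8)&0x1 = 0x1
slot:6 @ bit 9 → (0x8bbb>>9)&0x3f = 0x5
rsvd:1 @ bit 15 → (0x8bbb>>15)&0x1 = 0x1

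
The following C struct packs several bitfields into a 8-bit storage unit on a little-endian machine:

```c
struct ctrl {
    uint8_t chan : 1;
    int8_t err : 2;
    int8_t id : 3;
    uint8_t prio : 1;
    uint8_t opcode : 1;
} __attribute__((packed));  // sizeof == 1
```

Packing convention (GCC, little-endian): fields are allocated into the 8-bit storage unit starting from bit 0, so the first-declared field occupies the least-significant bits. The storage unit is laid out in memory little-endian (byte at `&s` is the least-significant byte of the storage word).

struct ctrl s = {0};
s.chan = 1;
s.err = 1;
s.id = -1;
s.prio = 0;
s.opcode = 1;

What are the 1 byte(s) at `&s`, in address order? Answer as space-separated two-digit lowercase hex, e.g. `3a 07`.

bb

[0+:1] chan=1 & 0x1 = 0x1; word=0x01
[1+:2] err=1 & 0x3 = 0x1; word=0x03
[3+:3] id=-1 & 0x7 = 0x7; word=0x3b
[6+:1] prio=0 & 0x1 = 0x0; word=0x3b
[7+:1] opcode=1 & 0x1 = 0x1; word=0xbb
word = 0xbb → little-endian bytes:
  [0]=0xbb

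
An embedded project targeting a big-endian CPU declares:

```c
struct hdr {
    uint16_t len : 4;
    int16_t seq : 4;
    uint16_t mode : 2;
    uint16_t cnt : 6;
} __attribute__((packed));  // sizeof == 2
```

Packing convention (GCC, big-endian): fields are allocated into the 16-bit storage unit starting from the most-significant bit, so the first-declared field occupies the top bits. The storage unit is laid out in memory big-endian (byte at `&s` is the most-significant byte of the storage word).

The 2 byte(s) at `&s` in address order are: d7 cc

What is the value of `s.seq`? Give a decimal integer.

[0]=0xd7 [1]=0xcc (big-endian) → word 0xd7cc
len [12+:4] = (word>>12) & 0xf = 13
seq [8+:4] = (word>>8) & 0xf = 7  ←
mode [6+:2] = (word>>6) & 0x3 = 3
cnt [0+:6] = (word>>0) & 0x3f = 12
seq signed 4b, MSB=0: value = 7

7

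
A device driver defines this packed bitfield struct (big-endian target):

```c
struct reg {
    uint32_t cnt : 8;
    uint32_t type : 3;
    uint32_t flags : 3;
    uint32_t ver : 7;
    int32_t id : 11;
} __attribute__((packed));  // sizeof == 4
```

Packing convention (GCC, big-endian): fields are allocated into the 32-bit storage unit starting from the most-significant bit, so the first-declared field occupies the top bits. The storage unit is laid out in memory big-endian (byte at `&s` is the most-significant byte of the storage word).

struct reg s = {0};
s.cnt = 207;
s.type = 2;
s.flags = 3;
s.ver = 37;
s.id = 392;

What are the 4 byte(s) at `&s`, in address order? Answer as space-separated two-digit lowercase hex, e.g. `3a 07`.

cf 4d 29 88

cnt:8 = 207 → 0xcf << 24 → word 0xcf000000
type:3 = 2 → 0x2 << 21 → word 0xcf400000
flags:3 = 3 → 0x3 << 18 → word 0xcf4c0000
ver:7 = 37 → 0x25 << 11 → word 0xcf4d2800
id:11 = 392 → 0x188 << 0 → word 0xcf4d2988
word = 0xcf4d2988 → big-endian bytes:
  [0]=0xcf  [1]=0x4d  [2]=0x29  [3]=0x88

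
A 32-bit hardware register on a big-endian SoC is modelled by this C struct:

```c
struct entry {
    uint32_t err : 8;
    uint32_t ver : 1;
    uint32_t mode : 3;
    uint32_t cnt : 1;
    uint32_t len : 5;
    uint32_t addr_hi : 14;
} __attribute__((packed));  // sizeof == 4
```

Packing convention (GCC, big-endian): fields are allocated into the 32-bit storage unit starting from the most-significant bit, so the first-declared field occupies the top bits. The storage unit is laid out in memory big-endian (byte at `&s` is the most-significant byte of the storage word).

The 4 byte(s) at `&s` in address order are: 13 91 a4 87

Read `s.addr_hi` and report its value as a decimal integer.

[0]=0x13 [1]=0x91 [2]=0xa4 [3]=0x87 (big-endian) → word 0x1391a487
err [24+:8] = (word>>24) & 0xff = 19
ver [23+:1] = (word>>23) & 0x1 = 1
mode [20+:3] = (word>>20) & 0x7 = 1
cnt [19+:1] = (word>>19) & 0x1 = 0
len [14+:5] = (word>>14) & 0x1f = 6
addr_hi [0+:14] = (word>>0) & 0x3fff = 9351  ←

9351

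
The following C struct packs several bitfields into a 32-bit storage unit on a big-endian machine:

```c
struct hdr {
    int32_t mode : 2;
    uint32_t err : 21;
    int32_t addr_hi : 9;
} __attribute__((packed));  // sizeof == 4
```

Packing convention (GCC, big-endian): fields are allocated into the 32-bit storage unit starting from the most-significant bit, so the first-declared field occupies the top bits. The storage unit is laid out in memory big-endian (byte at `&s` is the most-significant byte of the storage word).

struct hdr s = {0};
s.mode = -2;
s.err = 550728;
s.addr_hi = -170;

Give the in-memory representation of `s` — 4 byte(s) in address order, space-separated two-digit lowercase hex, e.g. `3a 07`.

mode:2 = -2 → 0x2 << 30 → word 0x80000000
err:21 = 550728 → 0x86748 << 9 → word 0x90ce9000
addr_hi:9 = -170 → 0x156 << 0 → word 0x90ce9156
word = 0x90ce9156 → big-endian bytes:
  [0]=0x90  [1]=0xce  [2]=0x91  [3]=0x56

90 ce 91 56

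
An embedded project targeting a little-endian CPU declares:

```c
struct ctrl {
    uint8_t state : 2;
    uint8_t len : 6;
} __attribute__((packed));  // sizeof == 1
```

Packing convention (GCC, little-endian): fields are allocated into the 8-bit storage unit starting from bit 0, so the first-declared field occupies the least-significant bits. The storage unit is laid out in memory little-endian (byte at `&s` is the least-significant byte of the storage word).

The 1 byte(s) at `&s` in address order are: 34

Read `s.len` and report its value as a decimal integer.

[0]=0x34 (little-endian) → word 0x34
state:2 @ bit 0 → (0x34>>0)&0x3 = 0x0
len:6 @ bit 2 → (0x34>>2)&0x3f = 0xd  ←

13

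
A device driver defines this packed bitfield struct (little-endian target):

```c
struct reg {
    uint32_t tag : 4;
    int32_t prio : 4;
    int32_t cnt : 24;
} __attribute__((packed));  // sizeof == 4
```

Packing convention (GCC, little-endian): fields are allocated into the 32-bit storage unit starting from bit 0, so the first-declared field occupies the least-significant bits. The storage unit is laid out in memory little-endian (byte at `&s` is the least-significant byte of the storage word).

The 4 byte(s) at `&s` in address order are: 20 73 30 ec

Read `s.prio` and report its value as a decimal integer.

2

[0]=0x20 [1]=0x73 [2]=0x30 [3]=0xec (little-endian) → word 0xec307320
tag:4 @ bit 0 → (0xec307320>>0)&0xf = 0x0
prio:4 @ bit 4 → (0xec307320>>4)&0xf = 0x2  ←
cnt:24 @ bit 8 → (0xec307320>>8)&0xffffff = 0xec3073
prio signed 4b, MSB=0: value = 2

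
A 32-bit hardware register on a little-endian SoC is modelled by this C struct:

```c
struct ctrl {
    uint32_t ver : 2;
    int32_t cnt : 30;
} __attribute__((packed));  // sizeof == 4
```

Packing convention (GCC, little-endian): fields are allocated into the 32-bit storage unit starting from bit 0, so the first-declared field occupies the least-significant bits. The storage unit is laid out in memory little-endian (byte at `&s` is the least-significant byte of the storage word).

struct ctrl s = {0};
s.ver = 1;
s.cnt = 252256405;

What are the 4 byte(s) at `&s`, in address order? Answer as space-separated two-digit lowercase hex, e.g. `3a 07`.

55 82 24 3c

[0+:2] ver=1 & 0x3 = 0x1; word=0x00000001
[2+:30] cnt=252256405 & 0x3fffffff = 0xf092095; word=0x3c248255
word = 0x3c248255 → little-endian bytes:
  [0]=0x55  [1]=0x82  [2]=0x24  [3]=0x3c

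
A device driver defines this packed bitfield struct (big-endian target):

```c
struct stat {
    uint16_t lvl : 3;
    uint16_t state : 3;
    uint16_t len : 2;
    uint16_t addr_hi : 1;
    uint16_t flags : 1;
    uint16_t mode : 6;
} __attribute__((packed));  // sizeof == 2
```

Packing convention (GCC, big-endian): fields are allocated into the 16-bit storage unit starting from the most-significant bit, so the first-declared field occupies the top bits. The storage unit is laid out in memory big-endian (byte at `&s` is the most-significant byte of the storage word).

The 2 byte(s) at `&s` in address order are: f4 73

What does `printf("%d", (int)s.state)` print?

5

[0]=0xf4 [1]=0x73 (big-endian) → word 0xf473
lvl [13+:3] = (word>>13) & 0x7 = 7
state [10+:3] = (word>>10) & 0x7 = 5  ←
len [8+:2] = (word>>8) & 0x3 = 0
addr_hi [7+:1] = (word>>7) & 0x1 = 0
flags [6+:1] = (word>>6) & 0x1 = 1
mode [0+:6] = (word>>0) & 0x3f = 51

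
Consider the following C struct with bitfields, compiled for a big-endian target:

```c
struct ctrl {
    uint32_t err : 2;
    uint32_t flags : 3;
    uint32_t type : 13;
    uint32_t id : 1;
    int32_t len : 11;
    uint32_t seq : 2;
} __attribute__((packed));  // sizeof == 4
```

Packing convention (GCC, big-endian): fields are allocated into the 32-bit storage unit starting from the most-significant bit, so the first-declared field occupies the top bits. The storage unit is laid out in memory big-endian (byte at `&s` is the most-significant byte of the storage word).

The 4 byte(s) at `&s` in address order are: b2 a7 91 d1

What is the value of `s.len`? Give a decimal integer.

[0]=0xb2 [1]=0xa7 [2]=0x91 [3]=0xd1 (big-endian) → word 0xb2a791d1
err:2 @ bit 30 → (0xb2a791d1>>30)&0x3 = 0x2
flags:3 @ bit 27 → (0xb2a791d1>>27)&0x7 = 0x6
type:13 @ bit 14 → (0xb2a791d1>>14)&0x1fff = 0xa9e
id:1 @ bit 13 → (0xb2a791d1>>13)&0x1 = 0x0
len:11 @ bit 2 → (0xb2a791d1>>2)&0x7ff = 0x474  ←
seq:2 @ bit 0 → (0xb2a791d1>>0)&0x3 = 0x1
len signed 11b, MSB=1: 1140 - 2048 = -908

-908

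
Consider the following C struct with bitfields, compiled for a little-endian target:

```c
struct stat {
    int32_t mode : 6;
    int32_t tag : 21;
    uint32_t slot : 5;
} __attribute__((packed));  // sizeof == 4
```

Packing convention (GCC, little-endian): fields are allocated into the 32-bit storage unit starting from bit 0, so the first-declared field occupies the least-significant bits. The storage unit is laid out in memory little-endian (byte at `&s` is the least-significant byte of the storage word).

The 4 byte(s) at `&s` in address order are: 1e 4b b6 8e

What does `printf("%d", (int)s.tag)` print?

-337620

[0]=0x1e [1]=0x4b [2]=0xb6 [3]=0x8e (little-endian) → word 0x8eb64b1e
mode:6 @ bit 0 → (0x8eb64b1e>>0)&0x3f = 0x1e
tag:21 @ bit 6 → (0x8eb64b1e>>6)&0x1fffff = 0x1ad92c  ←
slot:5 @ bit 27 → (0x8eb64b1e>>27)&0x1f = 0x11
tag signed 21b, MSB=1: 1759532 - 2097152 = -337620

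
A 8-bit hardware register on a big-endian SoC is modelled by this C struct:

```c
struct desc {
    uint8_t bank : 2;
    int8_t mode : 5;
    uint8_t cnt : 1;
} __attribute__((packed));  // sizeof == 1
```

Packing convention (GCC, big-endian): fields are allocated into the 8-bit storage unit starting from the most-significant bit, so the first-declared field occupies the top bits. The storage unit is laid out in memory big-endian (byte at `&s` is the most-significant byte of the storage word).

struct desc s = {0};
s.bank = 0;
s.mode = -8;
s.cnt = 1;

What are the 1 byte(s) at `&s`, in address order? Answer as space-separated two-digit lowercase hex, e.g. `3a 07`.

[6+:2] bank=0 & 0x3 = 0x0; word=0x00
[1+:5] mode=-8 & 0x1f = 0x18; word=0x30
[0+:1] cnt=1 & 0x1 = 0x1; word=0x31
word = 0x31 → big-endian bytes:
  [0]=0x31

31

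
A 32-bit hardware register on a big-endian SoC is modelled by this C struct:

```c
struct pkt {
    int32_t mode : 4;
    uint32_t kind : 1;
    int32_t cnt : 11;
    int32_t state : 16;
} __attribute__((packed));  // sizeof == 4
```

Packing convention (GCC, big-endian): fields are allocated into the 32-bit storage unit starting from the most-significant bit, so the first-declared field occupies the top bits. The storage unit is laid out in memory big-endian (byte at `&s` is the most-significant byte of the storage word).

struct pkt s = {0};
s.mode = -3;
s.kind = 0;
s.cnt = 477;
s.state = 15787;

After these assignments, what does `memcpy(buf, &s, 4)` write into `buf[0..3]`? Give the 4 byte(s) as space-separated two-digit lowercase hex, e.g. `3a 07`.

d1 dd 3d ab

mode:4 = -3 → 0xd << 28 → word 0xd0000000
kind:1 = 0 → 0x0 << 27 → word 0xd0000000
cnt:11 = 477 → 0x1dd << 16 → word 0xd1dd0000
state:16 = 15787 → 0x3dab << 0 → word 0xd1dd3dab
word = 0xd1dd3dab → big-endian bytes:
  [0]=0xd1  [1]=0xdd  [2]=0x3d  [3]=0xab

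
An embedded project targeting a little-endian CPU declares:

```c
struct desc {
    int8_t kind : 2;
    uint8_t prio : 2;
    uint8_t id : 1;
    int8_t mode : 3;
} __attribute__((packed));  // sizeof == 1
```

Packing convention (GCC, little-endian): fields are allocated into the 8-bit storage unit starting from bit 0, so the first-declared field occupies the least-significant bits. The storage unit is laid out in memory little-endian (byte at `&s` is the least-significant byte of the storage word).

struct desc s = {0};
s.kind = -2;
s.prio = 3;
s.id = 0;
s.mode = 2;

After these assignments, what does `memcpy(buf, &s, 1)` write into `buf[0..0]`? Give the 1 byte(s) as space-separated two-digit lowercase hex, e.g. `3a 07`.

[0+:2] kind=-2 & 0x3 = 0x2; word=0x02
[2+:2] prio=3 & 0x3 = 0x3; word=0x0e
[4+:1] id=0 & 0x1 = 0x0; word=0x0e
[5+:3] mode=2 & 0x7 = 0x2; word=0x4e
word = 0x4e → little-endian bytes:
  [0]=0x4e

4e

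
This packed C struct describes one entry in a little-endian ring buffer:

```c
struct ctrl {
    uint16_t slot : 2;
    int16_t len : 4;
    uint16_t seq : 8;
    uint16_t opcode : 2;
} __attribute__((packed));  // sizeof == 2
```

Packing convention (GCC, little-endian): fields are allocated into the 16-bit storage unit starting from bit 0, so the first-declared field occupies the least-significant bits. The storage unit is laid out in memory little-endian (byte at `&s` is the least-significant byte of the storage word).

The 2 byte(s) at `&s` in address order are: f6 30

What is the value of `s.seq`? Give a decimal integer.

195

[0]=0xf6 [1]=0x30 (little-endian) → word 0x30f6
slot [0+:2] = (word>>0) & 0x3 = 2
len [2+:4] = (word>>2) & 0xf = 13
seq [6+:8] = (word>>6) & 0xff = 195  ←
opcode [14+:2] = (word>>14) & 0x3 = 0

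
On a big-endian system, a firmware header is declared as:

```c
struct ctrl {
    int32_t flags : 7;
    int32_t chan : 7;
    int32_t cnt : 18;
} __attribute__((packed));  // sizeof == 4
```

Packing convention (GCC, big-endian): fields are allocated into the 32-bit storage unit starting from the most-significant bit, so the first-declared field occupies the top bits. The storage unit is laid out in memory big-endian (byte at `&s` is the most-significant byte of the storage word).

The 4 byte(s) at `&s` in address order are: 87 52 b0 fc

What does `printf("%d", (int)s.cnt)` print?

[0]=0x87 [1]=0x52 [2]=0xb0 [3]=0xfc (big-endian) → word 0x8752b0fc
flags [25+:7] = (word>>25) & 0x7f = 67
chan [18+:7] = (word>>18) & 0x7f = 84
cnt [0+:18] = (word>>0) & 0x3ffff = 176380  ←
cnt signed 18b, MSB=1: 176380 - 262144 = -85764

-85764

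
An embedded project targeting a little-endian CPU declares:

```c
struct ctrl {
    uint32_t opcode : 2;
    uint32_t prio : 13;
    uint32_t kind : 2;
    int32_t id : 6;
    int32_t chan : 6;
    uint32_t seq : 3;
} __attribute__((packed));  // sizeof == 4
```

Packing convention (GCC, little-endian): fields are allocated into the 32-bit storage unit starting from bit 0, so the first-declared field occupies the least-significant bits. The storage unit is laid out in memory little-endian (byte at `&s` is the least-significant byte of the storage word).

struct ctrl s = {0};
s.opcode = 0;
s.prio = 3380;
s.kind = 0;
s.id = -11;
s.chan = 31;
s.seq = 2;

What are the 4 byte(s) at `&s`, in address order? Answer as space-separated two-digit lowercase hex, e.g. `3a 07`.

d0 34 ea 4f

opcode:2 = 0 → 0x0 << 0 → word 0x00000000
prio:13 = 3380 → 0xd34 << 2 → word 0x000034d0
kind:2 = 0 → 0x0 << 15 → word 0x000034d0
id:6 = -11 → 0x35 << 17 → word 0x006a34d0
chan:6 = 31 → 0x1f << 23 → word 0x0fea34d0
seq:3 = 2 → 0x2 << 29 → word 0x4fea34d0
word = 0x4fea34d0 → little-endian bytes:
  [0]=0xd0  [1]=0x34  [2]=0xea  [3]=0x4f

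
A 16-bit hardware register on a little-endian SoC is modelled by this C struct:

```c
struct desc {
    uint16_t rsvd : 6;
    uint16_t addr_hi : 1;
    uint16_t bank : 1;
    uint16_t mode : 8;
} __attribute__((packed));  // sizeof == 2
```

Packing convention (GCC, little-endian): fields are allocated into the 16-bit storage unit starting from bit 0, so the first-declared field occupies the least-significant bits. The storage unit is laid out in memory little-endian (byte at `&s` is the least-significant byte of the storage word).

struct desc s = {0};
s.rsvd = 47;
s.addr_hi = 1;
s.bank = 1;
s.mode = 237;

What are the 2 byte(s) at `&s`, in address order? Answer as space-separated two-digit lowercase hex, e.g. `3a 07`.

ef ed

rsvd (6b) val=47 bits=0x2f at bit 0: 0x002f
addr_hi (1b) val=1 bits=0x1 at bit 6: 0x006f
bank (1b) val=1 bits=0x1 at bit 7: 0x00ef
mode (8b) val=237 bits=0xed at bit 8: 0xedef
word = 0xedef → little-endian bytes:
  [0]=0xef  [1]=0xed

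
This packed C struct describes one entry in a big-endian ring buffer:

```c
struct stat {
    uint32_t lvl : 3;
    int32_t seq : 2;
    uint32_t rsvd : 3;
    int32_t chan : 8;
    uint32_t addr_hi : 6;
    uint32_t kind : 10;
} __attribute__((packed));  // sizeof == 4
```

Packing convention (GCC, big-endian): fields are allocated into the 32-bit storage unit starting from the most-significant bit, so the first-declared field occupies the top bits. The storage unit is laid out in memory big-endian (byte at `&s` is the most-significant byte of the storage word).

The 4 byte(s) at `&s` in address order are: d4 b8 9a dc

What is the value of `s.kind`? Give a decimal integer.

[0]=0xd4 [1]=0xb8 [2]=0x9a [3]=0xdc (big-endian) → word 0xd4b89adc
lvl:3 @ bit 29 → (0xd4b89adc>>29)&0x7 = 0x6
seq:2 @ bit 27 → (0xd4b89adc>>27)&0x3 = 0x2
rsvd:3 @ bit 24 → (0xd4b89adc>>24)&0x7 = 0x4
chan:8 @ bit 16 → (0xd4b89adc>>16)&0xff = 0xb8
addr_hi:6 @ bit 10 → (0xd4b89adc>>10)&0x3f = 0x26
kind:10 @ bit 0 → (0xd4b89adc>>0)&0x3ff = 0x2dc  ←

732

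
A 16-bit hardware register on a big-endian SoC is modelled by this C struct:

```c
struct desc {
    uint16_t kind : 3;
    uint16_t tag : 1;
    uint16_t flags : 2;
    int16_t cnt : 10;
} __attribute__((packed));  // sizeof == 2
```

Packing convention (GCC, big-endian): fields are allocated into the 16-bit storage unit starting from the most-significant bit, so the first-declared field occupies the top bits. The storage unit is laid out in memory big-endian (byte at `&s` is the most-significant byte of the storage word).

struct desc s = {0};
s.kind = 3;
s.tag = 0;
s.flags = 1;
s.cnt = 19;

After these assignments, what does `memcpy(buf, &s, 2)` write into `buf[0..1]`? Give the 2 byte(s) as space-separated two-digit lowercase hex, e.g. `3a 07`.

64 13

[13+:3] kind=3 & 0x7 = 0x3; word=0x6000
[12+:1] tag=0 & 0x1 = 0x0; word=0x6000
[10+:2] flags=1 & 0x3 = 0x1; word=0x6400
[0+:10] cnt=19 & 0x3ff = 0x13; word=0x6413
word = 0x6413 → big-endian bytes:
  [0]=0x64  [1]=0x13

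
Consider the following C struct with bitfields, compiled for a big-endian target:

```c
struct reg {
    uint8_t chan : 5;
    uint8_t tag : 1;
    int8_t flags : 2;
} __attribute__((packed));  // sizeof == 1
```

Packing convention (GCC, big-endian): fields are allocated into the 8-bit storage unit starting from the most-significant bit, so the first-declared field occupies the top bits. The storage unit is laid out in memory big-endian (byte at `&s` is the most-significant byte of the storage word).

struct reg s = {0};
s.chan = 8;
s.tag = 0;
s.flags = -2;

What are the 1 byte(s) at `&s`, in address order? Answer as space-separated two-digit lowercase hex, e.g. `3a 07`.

chan (5b) val=8 bits=0x8 at bit 3: 0x40
tag (1b) val=0 bits=0x0 at bit 2: 0x40
flags (2b) val=-2 bits=0x2 at bit 0: 0x42
word = 0x42 → big-endian bytes:
  [0]=0x42

42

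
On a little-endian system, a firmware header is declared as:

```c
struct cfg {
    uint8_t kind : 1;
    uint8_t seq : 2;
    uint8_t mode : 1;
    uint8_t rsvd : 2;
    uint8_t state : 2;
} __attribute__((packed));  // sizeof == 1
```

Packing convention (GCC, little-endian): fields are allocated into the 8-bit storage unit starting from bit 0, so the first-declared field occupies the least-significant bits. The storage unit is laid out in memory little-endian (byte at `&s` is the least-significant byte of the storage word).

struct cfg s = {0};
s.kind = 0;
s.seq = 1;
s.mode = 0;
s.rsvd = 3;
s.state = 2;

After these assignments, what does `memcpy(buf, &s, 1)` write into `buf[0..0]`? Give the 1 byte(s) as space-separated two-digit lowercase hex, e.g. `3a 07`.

b2

kind:1 = 0 → 0x0 << 0 → word 0x00
seq:2 = 1 → 0x1 << 1 → word 0x02
mode:1 = 0 → 0x0 << 3 → word 0x02
rsvd:2 = 3 → 0x3 << 4 → word 0x32
state:2 = 2 → 0x2 << 6 → word 0xb2
word = 0xb2 → little-endian bytes:
  [0]=0xb2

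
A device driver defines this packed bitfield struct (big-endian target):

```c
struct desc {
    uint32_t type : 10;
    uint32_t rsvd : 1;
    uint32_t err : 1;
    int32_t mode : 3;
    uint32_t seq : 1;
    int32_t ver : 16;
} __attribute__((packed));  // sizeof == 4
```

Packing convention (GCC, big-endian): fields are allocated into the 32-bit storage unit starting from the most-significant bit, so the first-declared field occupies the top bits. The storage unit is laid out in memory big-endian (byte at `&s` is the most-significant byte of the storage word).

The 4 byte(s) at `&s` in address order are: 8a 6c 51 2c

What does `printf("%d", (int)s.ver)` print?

[0]=0x8a [1]=0x6c [2]=0x51 [3]=0x2c (big-endian) → word 0x8a6c512c
type:10 @ bit 22 → (0x8a6c512c>>22)&0x3ff = 0x229
rsvd:1 @ bit 21 → (0x8a6c512c>>21)&0x1 = 0x1
err:1 @ bit 20 → (0x8a6c512c>>20)&0x1 = 0x0
mode:3 @ bit 17 → (0x8a6c512c>>17)&0x7 = 0x6
seq:1 @ bit 16 → (0x8a6c512c>>16)&0x1 = 0x0
ver:16 @ bit 0 → (0x8a6c512c>>0)&0xffff = 0x512c  ←
ver signed 16b, MSB=0: value = 20780

20780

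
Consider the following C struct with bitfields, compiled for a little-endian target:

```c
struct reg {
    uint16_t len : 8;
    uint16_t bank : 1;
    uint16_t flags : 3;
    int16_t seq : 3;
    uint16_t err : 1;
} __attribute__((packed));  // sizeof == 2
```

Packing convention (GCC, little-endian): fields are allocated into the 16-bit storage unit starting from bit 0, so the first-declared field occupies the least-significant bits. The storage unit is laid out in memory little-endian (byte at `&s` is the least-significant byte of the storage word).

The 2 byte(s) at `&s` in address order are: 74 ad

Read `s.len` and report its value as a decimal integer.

116

[0]=0x74 [1]=0xad (little-endian) → word 0xad74
len [0+:8] = (word>>0) & 0xff = 116  ←
bank [8+:1] = (word>>8) & 0x1 = 1
flags [9+:3] = (word>>9) & 0x7 = 6
seq [12+:3] = (word>>12) & 0x7 = 2
err [15+:1] = (word>>15) & 0x1 = 1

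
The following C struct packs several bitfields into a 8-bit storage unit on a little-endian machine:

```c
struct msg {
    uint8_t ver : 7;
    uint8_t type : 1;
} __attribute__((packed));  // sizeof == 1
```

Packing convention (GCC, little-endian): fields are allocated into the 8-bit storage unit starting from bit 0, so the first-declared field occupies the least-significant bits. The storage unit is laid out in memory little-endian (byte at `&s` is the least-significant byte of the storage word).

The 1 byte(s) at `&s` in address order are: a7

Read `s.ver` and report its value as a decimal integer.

[0]=0xa7 (little-endian) → word 0xa7
ver:7 @ bit 0 → (0xa7>>0)&0x7f = 0x27  ←
type:1 @ bit 7 → (0xa7>>7)&0x1 = 0x1

39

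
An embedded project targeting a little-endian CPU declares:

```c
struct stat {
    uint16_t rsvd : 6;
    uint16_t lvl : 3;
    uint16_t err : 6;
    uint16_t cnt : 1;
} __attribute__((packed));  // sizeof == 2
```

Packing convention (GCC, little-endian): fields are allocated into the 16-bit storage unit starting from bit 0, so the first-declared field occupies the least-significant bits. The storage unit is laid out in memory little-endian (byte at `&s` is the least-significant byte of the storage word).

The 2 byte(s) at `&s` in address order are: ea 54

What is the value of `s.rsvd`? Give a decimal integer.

42

[0]=0xea [1]=0x54 (little-endian) → word 0x54ea
rsvd:6 @ bit 0 → (0x54ea>>0)&0x3f = 0x2a  ←
lvl:3 @ bit 6 → (0x54ea>>6)&0x7 = 0x3
err:6 @ bit 9 → (0x54ea>>9)&0x3f = 0x2a
cnt:1 @ bit 15 → (0x54ea>>15)&0x1 = 0x0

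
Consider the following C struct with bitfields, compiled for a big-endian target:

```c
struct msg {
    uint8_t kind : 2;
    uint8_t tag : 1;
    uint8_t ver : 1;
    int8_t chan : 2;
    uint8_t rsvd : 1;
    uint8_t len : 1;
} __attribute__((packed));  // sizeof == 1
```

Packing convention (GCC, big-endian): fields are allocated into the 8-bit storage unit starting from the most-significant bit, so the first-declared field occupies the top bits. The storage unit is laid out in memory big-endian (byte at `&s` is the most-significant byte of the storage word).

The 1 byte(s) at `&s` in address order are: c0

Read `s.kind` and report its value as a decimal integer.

[0]=0xc0 (big-endian) → word 0xc0
kind [6+:2] = (word>>6) & 0x3 = 3  ←
tag [5+:1] = (word>>5) & 0x1 = 0
ver [4+:1] = (word>>4) & 0x1 = 0
chan [2+:2] = (word>>2) & 0x3 = 0
rsvd [1+:1] = (word>>1) & 0x1 = 0
len [0+:1] = (word>>0) & 0x1 = 0

3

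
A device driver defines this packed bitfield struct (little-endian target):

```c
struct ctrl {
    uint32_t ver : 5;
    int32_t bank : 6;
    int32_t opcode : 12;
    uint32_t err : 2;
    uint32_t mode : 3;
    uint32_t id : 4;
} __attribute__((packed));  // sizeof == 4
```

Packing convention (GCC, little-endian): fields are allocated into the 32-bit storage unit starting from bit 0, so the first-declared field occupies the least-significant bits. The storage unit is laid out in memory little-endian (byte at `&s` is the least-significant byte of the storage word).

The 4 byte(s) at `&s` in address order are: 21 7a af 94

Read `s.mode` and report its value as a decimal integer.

2

[0]=0x21 [1]=0x7a [2]=0xaf [3]=0x94 (little-endian) → word 0x94af7a21
ver [0+:5] = (word>>0) & 0x1f = 1
bank [5+:6] = (word>>5) & 0x3f = 17
opcode [11+:12] = (word>>11) & 0xfff = 1519
err [23+:2] = (word>>23) & 0x3 = 1
mode [25+:3] = (word>>25) & 0x7 = 2  ←
id [28+:4] = (word>>28) & 0xf = 9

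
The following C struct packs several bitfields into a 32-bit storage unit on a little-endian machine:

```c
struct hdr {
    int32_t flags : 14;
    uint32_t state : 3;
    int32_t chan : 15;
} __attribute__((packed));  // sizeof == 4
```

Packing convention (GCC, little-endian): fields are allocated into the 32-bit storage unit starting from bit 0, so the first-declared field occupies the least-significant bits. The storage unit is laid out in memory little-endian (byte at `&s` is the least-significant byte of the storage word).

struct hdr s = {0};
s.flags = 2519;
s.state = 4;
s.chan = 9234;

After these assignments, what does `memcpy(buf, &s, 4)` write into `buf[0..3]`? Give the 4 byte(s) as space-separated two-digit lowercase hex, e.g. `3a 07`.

[0+:14] flags=2519 & 0x3fff = 0x9d7; word=0x000009d7
[14+:3] state=4 & 0x7 = 0x4; word=0x000109d7
[17+:15] chan=9234 & 0x7fff = 0x2412; word=0x482509d7
word = 0x482509d7 → little-endian bytes:
  [0]=0xd7  [1]=0x09  [2]=0x25  [3]=0x48

d7 09 25 48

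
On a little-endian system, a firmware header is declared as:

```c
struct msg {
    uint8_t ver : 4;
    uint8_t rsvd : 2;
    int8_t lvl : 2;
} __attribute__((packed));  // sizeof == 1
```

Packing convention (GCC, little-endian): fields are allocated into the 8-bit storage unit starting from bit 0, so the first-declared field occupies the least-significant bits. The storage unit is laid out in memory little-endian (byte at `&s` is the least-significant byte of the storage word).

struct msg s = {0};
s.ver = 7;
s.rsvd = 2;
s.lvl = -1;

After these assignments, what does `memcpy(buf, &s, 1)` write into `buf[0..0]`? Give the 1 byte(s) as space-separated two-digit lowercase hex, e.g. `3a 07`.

e7

[0+:4] ver=7 & 0xf = 0x7; word=0x07
[4+:2] rsvd=2 & 0x3 = 0x2; word=0x27
[6+:2] lvl=-1 & 0x3 = 0x3; word=0xe7
word = 0xe7 → little-endian bytes:
  [0]=0xe7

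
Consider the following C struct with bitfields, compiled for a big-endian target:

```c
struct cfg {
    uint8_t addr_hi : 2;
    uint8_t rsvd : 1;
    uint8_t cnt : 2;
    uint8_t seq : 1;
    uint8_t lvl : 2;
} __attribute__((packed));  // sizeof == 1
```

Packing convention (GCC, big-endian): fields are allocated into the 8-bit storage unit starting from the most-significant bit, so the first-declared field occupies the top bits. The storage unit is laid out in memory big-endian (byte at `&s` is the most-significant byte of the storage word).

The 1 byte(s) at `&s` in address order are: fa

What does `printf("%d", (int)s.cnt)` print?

[0]=0xfa (big-endian) → word 0xfa
addr_hi:2 @ bit 6 → (0xfa>>6)&0x3 = 0x3
rsvd:1 @ bit 5 → (0xfa>>5)&0x1 = 0x1
cnt:2 @ bit 3 → (0xfa>>3)&0x3 = 0x3  ←
seq:1 @ bit 2 → (0xfa>>2)&0x1 = 0x0
lvl:2 @ bit 0 → (0xfa>>0)&0x3 = 0x2

3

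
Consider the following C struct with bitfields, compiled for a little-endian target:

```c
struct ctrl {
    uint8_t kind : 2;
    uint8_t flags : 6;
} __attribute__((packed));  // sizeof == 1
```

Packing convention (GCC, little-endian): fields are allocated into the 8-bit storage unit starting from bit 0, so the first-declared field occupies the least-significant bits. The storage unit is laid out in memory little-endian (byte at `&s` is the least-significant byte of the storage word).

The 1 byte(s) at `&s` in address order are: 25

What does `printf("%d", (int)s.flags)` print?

[0]=0x25 (little-endian) → word 0x25
kind [0+:2] = (word>>0) & 0x3 = 1
flags [2+:6] = (word>>2) & 0x3f = 9  ←

9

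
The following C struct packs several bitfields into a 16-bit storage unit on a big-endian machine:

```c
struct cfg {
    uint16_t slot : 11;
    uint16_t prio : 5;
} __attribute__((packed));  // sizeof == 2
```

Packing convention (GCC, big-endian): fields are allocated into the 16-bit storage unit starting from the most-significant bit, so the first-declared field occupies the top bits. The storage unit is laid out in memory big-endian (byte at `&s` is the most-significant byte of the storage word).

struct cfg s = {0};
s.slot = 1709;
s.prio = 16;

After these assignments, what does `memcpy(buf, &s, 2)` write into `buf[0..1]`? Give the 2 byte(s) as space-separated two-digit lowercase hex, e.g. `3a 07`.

slot (11b) val=1709 bits=0x6ad at bit 5: 0xd5a0
prio (5b) val=16 bits=0x10 at bit 0: 0xd5b0
word = 0xd5b0 → big-endian bytes:
  [0]=0xd5  [1]=0xb0

d5 b0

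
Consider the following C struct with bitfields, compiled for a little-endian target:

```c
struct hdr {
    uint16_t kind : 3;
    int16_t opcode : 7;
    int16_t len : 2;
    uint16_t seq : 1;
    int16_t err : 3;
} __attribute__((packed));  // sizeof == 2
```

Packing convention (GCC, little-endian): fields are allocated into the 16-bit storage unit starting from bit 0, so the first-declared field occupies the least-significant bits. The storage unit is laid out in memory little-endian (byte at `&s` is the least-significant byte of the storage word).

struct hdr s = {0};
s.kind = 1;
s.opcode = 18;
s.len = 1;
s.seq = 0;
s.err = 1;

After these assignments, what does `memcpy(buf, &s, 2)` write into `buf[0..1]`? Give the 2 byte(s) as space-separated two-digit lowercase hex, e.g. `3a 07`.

kind:3 = 1 → 0x1 << 0 → word 0x0001
opcode:7 = 18 → 0x12 << 3 → word 0x0091
len:2 = 1 → 0x1 << 10 → word 0x0491
seq:1 = 0 → 0x0 << 12 → word 0x0491
err:3 = 1 → 0x1 << 13 → word 0x2491
word = 0x2491 → little-endian bytes:
  [0]=0x91  [1]=0x24

91 24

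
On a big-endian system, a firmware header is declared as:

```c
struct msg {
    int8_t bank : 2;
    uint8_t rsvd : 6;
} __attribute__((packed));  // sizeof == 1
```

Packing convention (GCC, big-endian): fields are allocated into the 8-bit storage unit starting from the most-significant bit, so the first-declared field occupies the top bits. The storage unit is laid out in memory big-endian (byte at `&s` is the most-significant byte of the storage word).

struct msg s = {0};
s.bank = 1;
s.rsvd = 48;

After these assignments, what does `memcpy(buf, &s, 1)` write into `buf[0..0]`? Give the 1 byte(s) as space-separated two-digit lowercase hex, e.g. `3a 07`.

[6+:2] bank=1 & 0x3 = 0x1; word=0x40
[0+:6] rsvd=48 & 0x3f = 0x30; word=0x70
word = 0x70 → big-endian bytes:
  [0]=0x70

70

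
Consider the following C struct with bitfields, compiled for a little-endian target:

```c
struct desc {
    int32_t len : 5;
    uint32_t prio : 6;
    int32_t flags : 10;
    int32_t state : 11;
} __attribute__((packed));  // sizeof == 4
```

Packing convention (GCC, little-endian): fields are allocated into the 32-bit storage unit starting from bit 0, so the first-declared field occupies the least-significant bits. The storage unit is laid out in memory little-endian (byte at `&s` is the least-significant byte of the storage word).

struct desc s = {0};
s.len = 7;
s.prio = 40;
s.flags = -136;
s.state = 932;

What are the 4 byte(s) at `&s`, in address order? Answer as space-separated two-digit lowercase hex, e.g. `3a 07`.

len (5b) val=7 bits=0x7 at bit 0: 0x00000007
prio (6b) val=40 bits=0x28 at bit 5: 0x00000507
flags (10b) val=-136 bits=0x378 at bit 11: 0x001bc507
state (11b) val=932 bits=0x3a4 at bit 21: 0x749bc507
word = 0x749bc507 → little-endian bytes:
  [0]=0x07  [1]=0xc5  [2]=0x9b  [3]=0x74

07 c5 9b 74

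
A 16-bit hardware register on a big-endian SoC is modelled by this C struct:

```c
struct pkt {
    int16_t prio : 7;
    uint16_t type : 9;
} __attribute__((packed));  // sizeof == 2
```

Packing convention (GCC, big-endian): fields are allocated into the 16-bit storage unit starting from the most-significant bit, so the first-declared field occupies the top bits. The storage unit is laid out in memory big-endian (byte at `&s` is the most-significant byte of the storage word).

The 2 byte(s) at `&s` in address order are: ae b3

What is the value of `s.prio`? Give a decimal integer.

-41

[0]=0xae [1]=0xb3 (big-endian) → word 0xaeb3
prio:7 @ bit 9 → (0xaeb3>>9)&0x7f = 0x57  ←
type:9 @ bit 0 → (0xaeb3>>0)&0x1ff = 0xb3
prio signed 7b, MSB=1: 87 - 128 = -41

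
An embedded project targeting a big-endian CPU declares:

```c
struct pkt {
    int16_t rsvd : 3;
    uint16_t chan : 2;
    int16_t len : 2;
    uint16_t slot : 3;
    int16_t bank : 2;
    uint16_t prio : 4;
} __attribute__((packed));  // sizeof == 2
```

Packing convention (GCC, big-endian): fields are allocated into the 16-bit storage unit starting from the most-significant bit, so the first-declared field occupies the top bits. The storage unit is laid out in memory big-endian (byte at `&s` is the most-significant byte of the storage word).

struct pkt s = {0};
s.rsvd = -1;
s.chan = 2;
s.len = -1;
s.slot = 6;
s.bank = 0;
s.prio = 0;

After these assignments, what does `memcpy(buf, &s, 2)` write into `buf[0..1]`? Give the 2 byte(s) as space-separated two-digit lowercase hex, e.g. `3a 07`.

rsvd:3 = -1 → 0x7 << 13 → word 0xe000
chan:2 = 2 → 0x2 << 11 → word 0xf000
len:2 = -1 → 0x3 << 9 → word 0xf600
slot:3 = 6 → 0x6 << 6 → word 0xf780
bank:2 = 0 → 0x0 << 4 → word 0xf780
prio:4 = 0 → 0x0 << 0 → word 0xf780
word = 0xf780 → big-endian bytes:
  [0]=0xf7  [1]=0x80

f7 80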